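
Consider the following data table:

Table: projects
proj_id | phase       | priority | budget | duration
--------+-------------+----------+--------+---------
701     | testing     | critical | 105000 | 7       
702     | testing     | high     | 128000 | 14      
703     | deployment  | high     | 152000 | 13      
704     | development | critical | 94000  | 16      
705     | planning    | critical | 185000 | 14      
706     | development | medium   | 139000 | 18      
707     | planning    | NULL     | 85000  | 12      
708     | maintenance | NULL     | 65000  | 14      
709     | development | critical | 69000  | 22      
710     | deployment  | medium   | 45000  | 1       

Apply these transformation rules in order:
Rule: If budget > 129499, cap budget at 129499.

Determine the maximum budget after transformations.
129499

Step 1: Original maximum budget = 185000
Step 2: Apply cap at 129499
Step 3: 3 records had budget > 129499 and were capped
Step 4: Maximum after transformation = 129499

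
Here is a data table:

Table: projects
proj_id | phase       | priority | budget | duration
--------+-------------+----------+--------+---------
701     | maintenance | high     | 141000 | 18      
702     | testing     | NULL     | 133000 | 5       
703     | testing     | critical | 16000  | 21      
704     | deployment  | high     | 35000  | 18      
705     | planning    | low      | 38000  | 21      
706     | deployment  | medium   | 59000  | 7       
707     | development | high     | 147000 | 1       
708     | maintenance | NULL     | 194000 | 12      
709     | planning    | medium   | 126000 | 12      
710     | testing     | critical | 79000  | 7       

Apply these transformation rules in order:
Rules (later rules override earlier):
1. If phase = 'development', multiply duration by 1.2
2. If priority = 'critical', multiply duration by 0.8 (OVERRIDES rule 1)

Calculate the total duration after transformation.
116.6

Step 1: Rule 2 takes priority for records with priority = 'critical'
  - 2 records: 28 × 0.8 = 22.4
Step 2: Rule 1 applies to remaining records with phase = 'development'
  - 1 records: 1 × 1.2 = 1.2
Step 3: Other records unchanged: 93
Step 4: Final sum = 22.4 + 1.2 + 93 = 116.6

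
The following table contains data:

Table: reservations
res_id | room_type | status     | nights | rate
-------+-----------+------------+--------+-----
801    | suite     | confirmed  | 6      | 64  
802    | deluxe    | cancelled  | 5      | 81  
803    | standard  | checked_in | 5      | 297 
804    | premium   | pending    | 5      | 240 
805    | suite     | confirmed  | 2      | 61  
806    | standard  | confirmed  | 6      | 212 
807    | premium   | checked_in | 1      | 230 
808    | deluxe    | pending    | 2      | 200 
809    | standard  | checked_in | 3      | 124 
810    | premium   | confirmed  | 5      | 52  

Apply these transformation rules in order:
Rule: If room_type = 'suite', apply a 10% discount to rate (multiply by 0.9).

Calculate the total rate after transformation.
1548.5

Step 1: Records with room_type = 'suite' have total rate = 125
Step 2: Apply multiplier: 125 × 0.9 = 112.5
Step 3: Other records total: 1436
Step 4: Final sum = 112.5 + 1436 = 1548.5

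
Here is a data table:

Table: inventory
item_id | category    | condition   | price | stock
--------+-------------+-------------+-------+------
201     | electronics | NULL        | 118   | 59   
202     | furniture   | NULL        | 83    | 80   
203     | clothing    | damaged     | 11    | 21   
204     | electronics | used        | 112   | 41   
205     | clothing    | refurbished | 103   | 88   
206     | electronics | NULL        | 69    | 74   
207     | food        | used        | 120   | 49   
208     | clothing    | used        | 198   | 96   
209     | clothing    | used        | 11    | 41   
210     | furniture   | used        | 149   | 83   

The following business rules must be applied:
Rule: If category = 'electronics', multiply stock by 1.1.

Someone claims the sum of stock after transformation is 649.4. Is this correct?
Yes, the result is correct.

Step 1: Calculate the correct sum after transformation
Step 2: Apply multiplier 1.1 to records where category = 'electronics'
Step 3: Correct result = 649.4
Step 4: Claimed result = 649.4
Step 5: 649.4 = 649.4 ✓
Conclusion: The claimed result is correct.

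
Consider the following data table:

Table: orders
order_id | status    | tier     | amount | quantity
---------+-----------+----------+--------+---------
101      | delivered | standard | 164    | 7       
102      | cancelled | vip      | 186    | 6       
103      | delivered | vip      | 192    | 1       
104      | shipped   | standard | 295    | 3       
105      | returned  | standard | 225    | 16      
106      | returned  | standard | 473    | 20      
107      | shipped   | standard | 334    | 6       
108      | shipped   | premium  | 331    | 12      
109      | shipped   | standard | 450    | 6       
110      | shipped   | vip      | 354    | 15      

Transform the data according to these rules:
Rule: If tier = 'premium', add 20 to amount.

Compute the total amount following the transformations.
3024

Step 1: Count records where tier = 'premium': 1
Step 2: Total bonus added: 1 × 20 = 20
Step 3: Original sum of amount: 3004
Step 4: Final sum = 3004 + 20 = 3024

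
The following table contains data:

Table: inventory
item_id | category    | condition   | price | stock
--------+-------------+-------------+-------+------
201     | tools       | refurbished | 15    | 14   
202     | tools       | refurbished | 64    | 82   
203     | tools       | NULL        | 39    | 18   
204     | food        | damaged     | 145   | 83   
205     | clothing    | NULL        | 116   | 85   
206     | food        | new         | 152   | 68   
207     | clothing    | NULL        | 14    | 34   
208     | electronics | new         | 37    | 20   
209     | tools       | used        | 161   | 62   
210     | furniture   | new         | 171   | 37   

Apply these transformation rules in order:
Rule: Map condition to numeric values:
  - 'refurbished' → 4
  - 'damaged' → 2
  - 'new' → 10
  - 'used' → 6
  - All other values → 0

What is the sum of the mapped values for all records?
46

Step 1: Apply mapping to each record
Step 2: Count by status:
  'refurbished': 2 records × 4 = 8
  'damaged': 1 records × 2 = 2
  'new': 3 records × 10 = 30
  'used': 1 records × 6 = 6
Step 3: Sum all mapped values = 46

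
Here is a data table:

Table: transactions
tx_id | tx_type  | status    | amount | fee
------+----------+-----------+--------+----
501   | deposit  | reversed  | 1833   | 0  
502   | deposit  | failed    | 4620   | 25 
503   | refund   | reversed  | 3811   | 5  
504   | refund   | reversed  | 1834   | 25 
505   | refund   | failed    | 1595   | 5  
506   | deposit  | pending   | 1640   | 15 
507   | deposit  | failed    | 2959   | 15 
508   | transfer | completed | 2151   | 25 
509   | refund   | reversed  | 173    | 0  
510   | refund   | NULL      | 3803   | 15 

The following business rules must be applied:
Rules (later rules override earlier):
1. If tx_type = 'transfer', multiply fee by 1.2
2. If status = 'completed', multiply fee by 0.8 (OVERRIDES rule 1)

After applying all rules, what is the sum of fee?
125.0

Step 1: Rule 2 takes priority for records with status = 'completed'
  - 1 records: 25 × 0.8 = 20.0
Step 2: Rule 1 applies to remaining records with tx_type = 'transfer'
  - 0 records: 0 × 1.2 = 0.0
Step 3: Other records unchanged: 105
Step 4: Final sum = 20.0 + 0.0 + 105 = 125.0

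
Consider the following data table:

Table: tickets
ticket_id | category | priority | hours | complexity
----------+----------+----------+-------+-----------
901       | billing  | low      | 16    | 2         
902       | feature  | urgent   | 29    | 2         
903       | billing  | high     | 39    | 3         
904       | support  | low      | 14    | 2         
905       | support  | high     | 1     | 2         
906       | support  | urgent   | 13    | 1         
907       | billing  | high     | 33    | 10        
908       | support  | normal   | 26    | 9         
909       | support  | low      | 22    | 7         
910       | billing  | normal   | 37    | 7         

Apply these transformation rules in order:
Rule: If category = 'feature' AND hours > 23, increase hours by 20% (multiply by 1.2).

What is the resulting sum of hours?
235.8

Step 1: Find records where category = 'feature' AND hours > 23
Step 2: 1 records match, summing to 29
Step 3: After multiplier: 29 × 1.2 = 34.8
Step 4: Unaffected records sum: 201
Step 5: Final sum = 34.8 + 201 = 235.8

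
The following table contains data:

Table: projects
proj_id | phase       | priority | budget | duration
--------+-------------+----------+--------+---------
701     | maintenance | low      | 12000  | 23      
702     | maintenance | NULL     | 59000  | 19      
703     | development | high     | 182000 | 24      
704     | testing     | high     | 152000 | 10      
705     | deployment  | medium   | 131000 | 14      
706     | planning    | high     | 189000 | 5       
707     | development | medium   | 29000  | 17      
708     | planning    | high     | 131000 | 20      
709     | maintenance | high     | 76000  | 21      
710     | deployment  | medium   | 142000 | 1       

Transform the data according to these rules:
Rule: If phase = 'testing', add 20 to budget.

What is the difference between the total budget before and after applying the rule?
20

Step 1: Original sum of budget = 1103000
Step 2: 1 records have phase = 'testing'
Step 3: Each affected record changes by 20
Step 4: Total change = 1 × 20 = 20
Step 5: New sum = 1103000 + 20 = 1103020
Step 6: Difference = |1103020 - 1103000| = 20
        (Sum increased by 20)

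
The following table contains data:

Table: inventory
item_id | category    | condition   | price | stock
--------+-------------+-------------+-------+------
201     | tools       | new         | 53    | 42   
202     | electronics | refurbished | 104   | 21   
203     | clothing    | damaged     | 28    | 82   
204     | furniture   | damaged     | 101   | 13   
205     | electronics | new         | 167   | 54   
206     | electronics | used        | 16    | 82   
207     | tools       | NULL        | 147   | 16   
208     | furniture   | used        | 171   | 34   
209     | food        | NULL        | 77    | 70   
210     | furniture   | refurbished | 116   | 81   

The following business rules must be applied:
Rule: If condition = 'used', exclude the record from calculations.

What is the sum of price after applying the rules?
793

Step 1: Identify records where condition = 'used'
Step 2: The excluded records sum to 187
Step 3: Original total price = 980
Step 4: Remaining total = 980 - 187 = 793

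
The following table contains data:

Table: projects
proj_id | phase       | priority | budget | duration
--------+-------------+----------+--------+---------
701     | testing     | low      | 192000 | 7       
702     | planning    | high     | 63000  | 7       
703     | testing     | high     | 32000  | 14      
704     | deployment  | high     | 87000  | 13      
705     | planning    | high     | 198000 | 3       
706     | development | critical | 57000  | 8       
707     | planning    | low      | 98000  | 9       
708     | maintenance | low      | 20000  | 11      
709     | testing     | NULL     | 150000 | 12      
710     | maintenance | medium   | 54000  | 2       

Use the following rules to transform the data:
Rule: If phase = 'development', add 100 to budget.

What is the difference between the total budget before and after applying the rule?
100

Step 1: Original sum of budget = 951000
Step 2: 1 records have phase = 'development'
Step 3: Each affected record changes by 100
Step 4: Total change = 1 × 100 = 100
Step 5: New sum = 951000 + 100 = 951100
Step 6: Difference = |951100 - 951000| = 100
        (Sum increased by 100)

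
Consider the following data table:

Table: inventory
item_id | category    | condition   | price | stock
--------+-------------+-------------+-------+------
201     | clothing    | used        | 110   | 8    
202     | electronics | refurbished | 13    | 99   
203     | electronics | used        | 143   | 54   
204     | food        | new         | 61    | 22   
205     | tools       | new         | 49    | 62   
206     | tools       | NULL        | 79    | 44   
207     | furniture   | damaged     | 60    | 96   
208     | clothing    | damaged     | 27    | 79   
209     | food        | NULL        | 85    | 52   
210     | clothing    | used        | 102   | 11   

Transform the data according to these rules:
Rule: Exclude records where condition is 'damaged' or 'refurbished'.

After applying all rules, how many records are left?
7

Step 1: Count records to exclude
  - 2 (damaged) + 1 (refurbished) = 3 records
Step 2: Total records: 10
Step 3: Remaining = 10 - 3 = 7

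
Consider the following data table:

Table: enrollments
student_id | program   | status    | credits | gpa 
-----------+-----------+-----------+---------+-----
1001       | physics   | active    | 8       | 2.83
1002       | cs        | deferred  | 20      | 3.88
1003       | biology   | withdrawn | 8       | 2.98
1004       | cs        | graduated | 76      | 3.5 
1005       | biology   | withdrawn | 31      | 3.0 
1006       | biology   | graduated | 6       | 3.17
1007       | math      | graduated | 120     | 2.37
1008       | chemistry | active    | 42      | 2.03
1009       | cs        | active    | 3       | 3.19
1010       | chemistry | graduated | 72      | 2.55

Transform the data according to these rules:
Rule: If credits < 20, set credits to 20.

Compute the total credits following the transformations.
441

Step 1: 4 records have credits < 20
Step 2: These records originally summed to 25
Step 3: After setting to minimum: 4 × 20 = 80
Step 4: Unaffected records sum: 361
Step 5: Final sum = 80 + 361 = 441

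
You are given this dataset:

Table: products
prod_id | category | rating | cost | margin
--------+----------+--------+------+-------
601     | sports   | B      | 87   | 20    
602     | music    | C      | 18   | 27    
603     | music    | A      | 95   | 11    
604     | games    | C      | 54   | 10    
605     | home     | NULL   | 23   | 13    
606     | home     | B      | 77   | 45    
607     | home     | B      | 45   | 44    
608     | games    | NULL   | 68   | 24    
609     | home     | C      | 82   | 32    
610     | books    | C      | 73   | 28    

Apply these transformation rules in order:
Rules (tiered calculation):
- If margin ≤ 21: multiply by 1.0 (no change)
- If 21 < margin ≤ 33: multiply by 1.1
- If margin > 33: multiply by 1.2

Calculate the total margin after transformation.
282.9

Step 1: Tier 1 (margin ≤ 21): 4 records, sum = 54 × 1.0 = 54.0
Step 2: Tier 2 (21 < margin ≤ 33): 4 records, sum = 111 × 1.1 = 122.1
Step 3: Tier 3 (margin > 33): 2 records, sum = 89 × 1.2 = 106.8
Step 4: Final sum = 54.0 + 122.1 + 106.8 = 282.9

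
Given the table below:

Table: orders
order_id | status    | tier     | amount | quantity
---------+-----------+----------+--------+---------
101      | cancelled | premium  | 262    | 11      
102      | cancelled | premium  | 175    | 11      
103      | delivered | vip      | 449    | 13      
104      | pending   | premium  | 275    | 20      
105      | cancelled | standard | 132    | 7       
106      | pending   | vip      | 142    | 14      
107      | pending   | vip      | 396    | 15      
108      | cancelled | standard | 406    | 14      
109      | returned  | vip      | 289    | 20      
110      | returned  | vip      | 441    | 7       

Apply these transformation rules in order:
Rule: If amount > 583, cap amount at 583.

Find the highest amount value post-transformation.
449

Step 1: Original maximum amount = 449
Step 2: Check cap of 583 against maximum
Step 3: No records exceed the cap (max 449 <= cap 583), so no capping applies
Step 4: Maximum after transformation = 449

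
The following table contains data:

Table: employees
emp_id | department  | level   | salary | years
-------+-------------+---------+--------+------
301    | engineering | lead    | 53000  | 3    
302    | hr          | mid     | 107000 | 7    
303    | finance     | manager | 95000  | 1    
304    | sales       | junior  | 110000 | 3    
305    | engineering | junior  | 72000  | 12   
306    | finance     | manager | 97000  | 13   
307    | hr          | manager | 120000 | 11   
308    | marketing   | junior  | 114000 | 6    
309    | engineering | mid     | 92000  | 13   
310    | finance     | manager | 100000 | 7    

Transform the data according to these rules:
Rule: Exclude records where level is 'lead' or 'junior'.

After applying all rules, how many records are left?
6

Step 1: Count records to exclude
  - 1 (lead) + 3 (junior) = 4 records
Step 2: Total records: 10
Step 3: Remaining = 10 - 4 = 6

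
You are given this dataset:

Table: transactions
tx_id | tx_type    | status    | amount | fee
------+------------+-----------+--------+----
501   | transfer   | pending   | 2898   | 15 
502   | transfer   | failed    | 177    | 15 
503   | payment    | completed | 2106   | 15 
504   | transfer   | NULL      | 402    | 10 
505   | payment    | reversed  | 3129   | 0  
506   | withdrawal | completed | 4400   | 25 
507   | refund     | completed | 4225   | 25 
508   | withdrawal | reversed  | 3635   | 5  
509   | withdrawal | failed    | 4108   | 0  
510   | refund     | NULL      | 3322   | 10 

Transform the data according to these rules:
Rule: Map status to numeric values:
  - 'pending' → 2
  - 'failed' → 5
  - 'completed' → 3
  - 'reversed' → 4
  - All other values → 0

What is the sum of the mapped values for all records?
29

Step 1: Apply mapping to each record
Step 2: Count by status:
  'pending': 1 records × 2 = 2
  'failed': 2 records × 5 = 10
  'completed': 3 records × 3 = 9
  'reversed': 2 records × 4 = 8
Step 3: Sum all mapped values = 29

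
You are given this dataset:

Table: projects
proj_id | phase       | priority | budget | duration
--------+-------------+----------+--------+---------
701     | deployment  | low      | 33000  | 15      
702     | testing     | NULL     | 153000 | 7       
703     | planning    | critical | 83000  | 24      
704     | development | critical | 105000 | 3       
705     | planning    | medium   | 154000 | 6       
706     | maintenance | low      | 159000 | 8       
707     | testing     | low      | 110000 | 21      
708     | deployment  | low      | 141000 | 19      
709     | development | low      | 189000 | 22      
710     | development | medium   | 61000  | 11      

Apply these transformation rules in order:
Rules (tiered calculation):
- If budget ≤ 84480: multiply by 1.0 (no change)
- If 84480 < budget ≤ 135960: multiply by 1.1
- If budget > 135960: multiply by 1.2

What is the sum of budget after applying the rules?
1368700.0

Step 1: Tier 1 (budget ≤ 84480): 3 records, sum = 177000 × 1.0 = 177000.0
Step 2: Tier 2 (84480 < budget ≤ 135960): 2 records, sum = 215000 × 1.1 = 236500.0
Step 3: Tier 3 (budget > 135960): 5 records, sum = 796000 × 1.2 = 955200.0
Step 4: Final sum = 177000.0 + 236500.0 + 955200.0 = 1368700.0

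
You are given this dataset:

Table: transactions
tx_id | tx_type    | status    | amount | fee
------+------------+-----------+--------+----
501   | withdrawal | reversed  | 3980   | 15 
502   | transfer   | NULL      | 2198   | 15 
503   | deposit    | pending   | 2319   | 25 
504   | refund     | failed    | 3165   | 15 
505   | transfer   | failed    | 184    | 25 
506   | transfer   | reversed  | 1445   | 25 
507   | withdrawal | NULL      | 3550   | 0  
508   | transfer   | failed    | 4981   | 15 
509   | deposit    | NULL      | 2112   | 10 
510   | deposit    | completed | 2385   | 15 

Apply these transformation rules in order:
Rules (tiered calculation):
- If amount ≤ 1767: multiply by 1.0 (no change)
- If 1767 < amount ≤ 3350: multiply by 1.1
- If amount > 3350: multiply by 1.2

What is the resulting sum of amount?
30039.1

Step 1: Tier 1 (amount ≤ 1767): 2 records, sum = 1629 × 1.0 = 1629.0
Step 2: Tier 2 (1767 < amount ≤ 3350): 5 records, sum = 12179 × 1.1 = 13396.9
Step 3: Tier 3 (amount > 3350): 3 records, sum = 12511 × 1.2 = 15013.2
Step 4: Final sum = 1629.0 + 13396.9 + 15013.2 = 30039.1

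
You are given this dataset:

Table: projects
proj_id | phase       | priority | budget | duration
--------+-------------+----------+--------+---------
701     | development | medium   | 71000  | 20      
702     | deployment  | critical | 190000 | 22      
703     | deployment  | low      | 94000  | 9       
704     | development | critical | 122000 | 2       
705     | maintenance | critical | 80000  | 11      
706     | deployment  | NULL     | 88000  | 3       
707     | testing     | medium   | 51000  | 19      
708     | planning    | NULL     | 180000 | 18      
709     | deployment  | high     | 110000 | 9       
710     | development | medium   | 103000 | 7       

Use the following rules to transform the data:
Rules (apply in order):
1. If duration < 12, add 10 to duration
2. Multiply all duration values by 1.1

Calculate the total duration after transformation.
198.0

Step 1: Apply Rule 1 - Add 10 to records with duration < 12
  - 6 records affected: 41 + (6 × 10) = 101
  - Unaffected records: 79
  - Sum after Rule 1: 180
Step 2: Apply Rule 2 - Multiply all by 1.1
  - 180 × 1.1 = 198.0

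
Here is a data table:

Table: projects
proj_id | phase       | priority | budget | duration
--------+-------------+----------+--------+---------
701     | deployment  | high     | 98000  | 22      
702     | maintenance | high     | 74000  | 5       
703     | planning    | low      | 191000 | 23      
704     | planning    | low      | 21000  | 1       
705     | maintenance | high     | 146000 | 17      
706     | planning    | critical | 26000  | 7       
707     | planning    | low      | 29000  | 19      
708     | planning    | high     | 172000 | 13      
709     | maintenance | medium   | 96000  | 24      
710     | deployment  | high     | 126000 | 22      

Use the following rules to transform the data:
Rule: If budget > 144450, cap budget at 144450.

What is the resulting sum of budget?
903350

Step 1: 3 records have budget > 144450
Step 2: These records originally summed to 509000
Step 3: After capping: 3 × 144450 = 433350
Step 4: Unaffected records sum: 470000
Step 5: Final sum = 433350 + 470000 = 903350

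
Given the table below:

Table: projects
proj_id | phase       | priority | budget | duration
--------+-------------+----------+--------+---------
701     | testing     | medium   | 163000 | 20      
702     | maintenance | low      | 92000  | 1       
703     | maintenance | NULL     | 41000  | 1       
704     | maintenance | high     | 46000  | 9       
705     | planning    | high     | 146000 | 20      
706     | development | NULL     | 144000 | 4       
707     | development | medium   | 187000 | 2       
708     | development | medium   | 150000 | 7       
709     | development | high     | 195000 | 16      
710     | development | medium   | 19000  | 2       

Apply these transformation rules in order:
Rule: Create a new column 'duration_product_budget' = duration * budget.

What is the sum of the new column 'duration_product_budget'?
11885000

Step 1: For each record, compute duration * budget
Example calculations:
  20 * 163000 = 3260000
  1 * 92000 = 92000
  1 * 41000 = 41000
  ...
Step 2: Sum all derived values
Step 3: Total = 11885000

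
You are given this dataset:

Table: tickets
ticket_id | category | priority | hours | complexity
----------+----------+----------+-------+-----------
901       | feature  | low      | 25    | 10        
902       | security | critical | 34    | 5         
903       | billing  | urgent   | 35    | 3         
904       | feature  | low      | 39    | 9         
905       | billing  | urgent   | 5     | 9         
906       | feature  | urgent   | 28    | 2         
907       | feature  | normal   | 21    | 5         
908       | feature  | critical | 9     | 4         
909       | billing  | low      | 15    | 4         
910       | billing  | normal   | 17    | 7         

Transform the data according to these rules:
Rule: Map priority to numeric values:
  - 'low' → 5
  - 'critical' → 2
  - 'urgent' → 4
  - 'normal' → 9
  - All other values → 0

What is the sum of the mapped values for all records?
49

Step 1: Apply mapping to each record
Step 2: Count by status:
  'low': 3 records × 5 = 15
  'critical': 2 records × 2 = 4
  'urgent': 3 records × 4 = 12
  'normal': 2 records × 9 = 18
Step 3: Sum all mapped values = 49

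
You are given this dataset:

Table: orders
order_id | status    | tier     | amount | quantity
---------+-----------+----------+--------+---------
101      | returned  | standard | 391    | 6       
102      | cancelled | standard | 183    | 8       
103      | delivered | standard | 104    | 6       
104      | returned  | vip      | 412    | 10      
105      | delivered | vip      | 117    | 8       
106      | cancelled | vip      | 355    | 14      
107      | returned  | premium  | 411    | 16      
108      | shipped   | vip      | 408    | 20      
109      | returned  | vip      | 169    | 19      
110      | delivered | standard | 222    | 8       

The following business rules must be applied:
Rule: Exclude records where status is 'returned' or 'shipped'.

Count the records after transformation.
5

Step 1: Count records to exclude
  - 4 (returned) + 1 (shipped) = 5 records
Step 2: Total records: 10
Step 3: Remaining = 10 - 5 = 5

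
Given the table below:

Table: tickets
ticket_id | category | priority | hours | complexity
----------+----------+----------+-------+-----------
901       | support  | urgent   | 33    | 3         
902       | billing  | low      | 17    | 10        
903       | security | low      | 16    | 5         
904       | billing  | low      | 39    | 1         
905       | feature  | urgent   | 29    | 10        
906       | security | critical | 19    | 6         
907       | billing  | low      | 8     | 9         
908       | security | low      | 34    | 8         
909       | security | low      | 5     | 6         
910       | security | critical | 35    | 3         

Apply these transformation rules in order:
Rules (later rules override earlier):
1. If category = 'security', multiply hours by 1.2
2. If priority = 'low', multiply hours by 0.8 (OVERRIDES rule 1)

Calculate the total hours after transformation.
222.0

Step 1: Rule 2 takes priority for records with priority = 'low'
  - 6 records: 119 × 0.8 = 95.2
Step 2: Rule 1 applies to remaining records with category = 'security'
  - 2 records: 54 × 1.2 = 64.8
Step 3: Other records unchanged: 62
Step 4: Final sum = 95.2 + 64.8 + 62 = 222.0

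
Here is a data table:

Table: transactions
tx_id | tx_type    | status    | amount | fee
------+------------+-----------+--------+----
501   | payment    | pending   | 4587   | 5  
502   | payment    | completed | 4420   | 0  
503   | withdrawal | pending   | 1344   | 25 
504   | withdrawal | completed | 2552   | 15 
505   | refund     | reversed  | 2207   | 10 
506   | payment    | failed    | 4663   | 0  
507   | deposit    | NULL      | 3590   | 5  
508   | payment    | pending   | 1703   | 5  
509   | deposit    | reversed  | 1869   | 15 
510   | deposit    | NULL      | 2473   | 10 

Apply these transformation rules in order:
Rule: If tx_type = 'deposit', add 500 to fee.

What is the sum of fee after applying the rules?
1590

Step 1: Count records where tx_type = 'deposit': 3
Step 2: Total bonus added: 3 × 500 = 1500
Step 3: Original sum of fee: 90
Step 4: Final sum = 90 + 1500 = 1590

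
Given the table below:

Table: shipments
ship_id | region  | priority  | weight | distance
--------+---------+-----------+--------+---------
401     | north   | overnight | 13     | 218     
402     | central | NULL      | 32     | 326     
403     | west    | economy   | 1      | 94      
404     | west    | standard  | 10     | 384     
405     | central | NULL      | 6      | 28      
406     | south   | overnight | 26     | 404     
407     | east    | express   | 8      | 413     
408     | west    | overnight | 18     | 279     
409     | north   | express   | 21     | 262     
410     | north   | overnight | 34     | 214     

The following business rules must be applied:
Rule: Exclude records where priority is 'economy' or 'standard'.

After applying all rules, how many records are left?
8

Step 1: Count records to exclude
  - 1 (economy) + 1 (standard) = 2 records
Step 2: Total records: 10
Step 3: Remaining = 10 - 2 = 8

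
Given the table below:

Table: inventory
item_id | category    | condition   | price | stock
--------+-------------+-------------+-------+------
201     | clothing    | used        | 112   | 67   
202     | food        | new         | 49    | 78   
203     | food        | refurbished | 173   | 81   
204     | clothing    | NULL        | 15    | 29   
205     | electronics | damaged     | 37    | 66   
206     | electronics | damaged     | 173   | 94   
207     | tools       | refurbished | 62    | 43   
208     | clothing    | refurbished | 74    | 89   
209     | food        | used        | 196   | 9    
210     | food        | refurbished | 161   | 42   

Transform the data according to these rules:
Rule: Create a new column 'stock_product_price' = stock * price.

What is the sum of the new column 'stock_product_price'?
62256

Step 1: For each record, compute stock * price
Example calculations:
  67 * 112 = 7504
  78 * 49 = 3822
  81 * 173 = 14013
  ...
Step 2: Sum all derived values
Step 3: Total = 62256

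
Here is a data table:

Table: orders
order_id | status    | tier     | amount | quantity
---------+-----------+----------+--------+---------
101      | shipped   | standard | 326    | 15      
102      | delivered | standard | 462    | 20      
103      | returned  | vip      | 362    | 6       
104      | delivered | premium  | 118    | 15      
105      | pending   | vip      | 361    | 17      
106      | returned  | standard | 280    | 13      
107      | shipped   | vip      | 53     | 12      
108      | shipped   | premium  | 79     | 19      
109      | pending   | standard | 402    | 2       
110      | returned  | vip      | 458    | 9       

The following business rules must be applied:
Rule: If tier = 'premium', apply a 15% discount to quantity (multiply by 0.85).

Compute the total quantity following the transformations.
122.9

Step 1: Records with tier = 'premium' have total quantity = 34
Step 2: Apply multiplier: 34 × 0.85 = 28.9
Step 3: Other records total: 94
Step 4: Final sum = 28.9 + 94 = 122.9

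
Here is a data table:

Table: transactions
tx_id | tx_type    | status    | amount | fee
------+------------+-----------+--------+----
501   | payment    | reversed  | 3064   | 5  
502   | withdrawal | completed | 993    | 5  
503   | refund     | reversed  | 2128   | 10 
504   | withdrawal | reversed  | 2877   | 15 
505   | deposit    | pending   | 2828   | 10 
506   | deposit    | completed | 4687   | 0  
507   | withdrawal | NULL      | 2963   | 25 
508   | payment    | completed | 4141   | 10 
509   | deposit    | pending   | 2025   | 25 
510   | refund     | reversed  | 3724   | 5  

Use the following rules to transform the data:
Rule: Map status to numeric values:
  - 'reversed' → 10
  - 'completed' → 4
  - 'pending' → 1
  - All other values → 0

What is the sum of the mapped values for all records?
54

Step 1: Apply mapping to each record
Step 2: Count by status:
  'reversed': 4 records × 10 = 40
  'completed': 3 records × 4 = 12
  'pending': 2 records × 1 = 2
Step 3: Sum all mapped values = 54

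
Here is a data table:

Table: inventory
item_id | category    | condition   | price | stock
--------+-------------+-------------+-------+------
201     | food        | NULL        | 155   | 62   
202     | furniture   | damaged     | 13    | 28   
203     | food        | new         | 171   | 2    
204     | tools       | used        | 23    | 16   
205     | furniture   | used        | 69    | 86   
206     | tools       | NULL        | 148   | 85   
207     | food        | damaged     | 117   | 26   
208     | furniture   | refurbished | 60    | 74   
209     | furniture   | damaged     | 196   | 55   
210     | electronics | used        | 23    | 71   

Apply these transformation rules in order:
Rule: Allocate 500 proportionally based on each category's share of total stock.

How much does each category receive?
electronics: 70.3, food: 89.11, furniture: 240.59, tools: 100.0

Step 1: Calculate total stock = 505
Step 2: Calculate each category's proportion:
  electronics: 71/505 = 14.06% → 70.3
  food: 90/505 = 17.82% → 89.11
  furniture: 243/505 = 48.12% → 240.59
  tools: 101/505 = 20.00% → 100.0
Step 3: Verify: sum of allocations ≈ 500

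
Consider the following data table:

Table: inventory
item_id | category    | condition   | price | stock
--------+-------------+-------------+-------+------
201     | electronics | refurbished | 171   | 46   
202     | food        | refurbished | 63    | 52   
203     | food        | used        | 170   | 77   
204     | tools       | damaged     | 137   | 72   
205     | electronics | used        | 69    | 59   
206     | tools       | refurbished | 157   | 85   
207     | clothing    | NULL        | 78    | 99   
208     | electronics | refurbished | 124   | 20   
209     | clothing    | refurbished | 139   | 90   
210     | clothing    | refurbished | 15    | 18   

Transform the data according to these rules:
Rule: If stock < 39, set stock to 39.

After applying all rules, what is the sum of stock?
658

Step 1: 2 records have stock < 39
Step 2: These records originally summed to 38
Step 3: After setting to minimum: 2 × 39 = 78
Step 4: Unaffected records sum: 580
Step 5: Final sum = 78 + 580 = 658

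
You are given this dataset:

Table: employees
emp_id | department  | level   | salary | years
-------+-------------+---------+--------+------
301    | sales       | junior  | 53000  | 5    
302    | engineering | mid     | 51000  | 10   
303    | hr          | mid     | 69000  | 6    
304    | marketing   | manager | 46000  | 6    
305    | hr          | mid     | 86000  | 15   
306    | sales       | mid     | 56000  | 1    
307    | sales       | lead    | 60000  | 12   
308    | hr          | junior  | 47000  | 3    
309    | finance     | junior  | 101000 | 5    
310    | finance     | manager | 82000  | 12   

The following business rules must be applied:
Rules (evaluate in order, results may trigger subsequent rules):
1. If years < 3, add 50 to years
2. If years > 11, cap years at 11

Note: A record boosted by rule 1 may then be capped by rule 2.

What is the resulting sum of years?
79

Step 1: Apply rule 1 to records with years < 3
  - 1 records get bonus of 50
  - Of these, 1 records then exceed 11 and get capped
Step 2: Apply rule 2 to records with years > 11
  - 3 records (original) are capped
Step 3: Calculate final sum = 79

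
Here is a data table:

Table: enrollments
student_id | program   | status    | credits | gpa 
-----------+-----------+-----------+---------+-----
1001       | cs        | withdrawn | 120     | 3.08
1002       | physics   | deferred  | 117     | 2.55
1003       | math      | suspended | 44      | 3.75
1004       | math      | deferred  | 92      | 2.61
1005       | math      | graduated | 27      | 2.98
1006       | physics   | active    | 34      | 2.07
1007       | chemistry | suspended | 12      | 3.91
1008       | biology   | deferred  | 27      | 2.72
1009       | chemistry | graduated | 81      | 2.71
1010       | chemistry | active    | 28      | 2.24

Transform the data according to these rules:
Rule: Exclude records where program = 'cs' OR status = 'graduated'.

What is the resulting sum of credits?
354

Step 1: Find records where program = 'cs' OR status = 'graduated'
Step 2: 3 records match, summing to 228
Step 3: Original sum: 582
Step 4: Remaining sum = 582 - 228 = 354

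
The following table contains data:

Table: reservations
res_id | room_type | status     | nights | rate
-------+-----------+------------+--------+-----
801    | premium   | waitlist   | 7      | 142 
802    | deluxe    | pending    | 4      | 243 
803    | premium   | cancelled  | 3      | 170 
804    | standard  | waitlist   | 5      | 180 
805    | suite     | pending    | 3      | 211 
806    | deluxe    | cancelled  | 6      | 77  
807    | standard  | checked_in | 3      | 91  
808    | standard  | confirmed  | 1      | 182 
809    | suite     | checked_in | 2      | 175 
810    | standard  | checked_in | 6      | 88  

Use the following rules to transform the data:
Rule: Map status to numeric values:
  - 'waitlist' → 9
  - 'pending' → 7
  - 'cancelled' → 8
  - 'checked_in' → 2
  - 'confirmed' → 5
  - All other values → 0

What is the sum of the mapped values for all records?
59

Step 1: Apply mapping to each record
Step 2: Count by status:
  'waitlist': 2 records × 9 = 18
  'pending': 2 records × 7 = 14
  'cancelled': 2 records × 8 = 16
  'checked_in': 3 records × 2 = 6
  'confirmed': 1 records × 5 = 5
Step 3: Sum all mapped values = 59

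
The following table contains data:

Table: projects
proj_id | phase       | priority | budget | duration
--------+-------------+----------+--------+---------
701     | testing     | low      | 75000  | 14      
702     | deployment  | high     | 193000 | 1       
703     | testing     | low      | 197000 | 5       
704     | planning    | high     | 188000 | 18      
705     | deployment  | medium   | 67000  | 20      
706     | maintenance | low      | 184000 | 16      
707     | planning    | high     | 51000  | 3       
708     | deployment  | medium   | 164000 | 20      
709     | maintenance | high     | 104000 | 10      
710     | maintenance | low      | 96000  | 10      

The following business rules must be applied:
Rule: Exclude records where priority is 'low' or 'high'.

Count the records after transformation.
2

Step 1: Count records to exclude
  - 4 (low) + 4 (high) = 8 records
Step 2: Total records: 10
Step 3: Remaining = 10 - 8 = 2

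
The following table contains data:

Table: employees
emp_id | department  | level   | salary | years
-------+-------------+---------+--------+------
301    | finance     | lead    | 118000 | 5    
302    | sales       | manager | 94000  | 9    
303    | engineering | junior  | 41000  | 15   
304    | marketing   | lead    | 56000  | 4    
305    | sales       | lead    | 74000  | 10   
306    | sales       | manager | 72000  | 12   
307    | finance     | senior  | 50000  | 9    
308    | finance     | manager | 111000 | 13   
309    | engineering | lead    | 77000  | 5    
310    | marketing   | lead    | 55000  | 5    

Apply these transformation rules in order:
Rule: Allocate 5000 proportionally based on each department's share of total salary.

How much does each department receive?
engineering: 788.77, finance: 1864.97, marketing: 741.98, sales: 1604.28

Step 1: Calculate total salary = 748000
Step 2: Calculate each department's proportion:
  engineering: 118000/748000 = 15.78% → 788.77
  finance: 279000/748000 = 37.30% → 1864.97
  marketing: 111000/748000 = 14.84% → 741.98
  sales: 240000/748000 = 32.09% → 1604.28
Step 3: Verify: sum of allocations ≈ 5000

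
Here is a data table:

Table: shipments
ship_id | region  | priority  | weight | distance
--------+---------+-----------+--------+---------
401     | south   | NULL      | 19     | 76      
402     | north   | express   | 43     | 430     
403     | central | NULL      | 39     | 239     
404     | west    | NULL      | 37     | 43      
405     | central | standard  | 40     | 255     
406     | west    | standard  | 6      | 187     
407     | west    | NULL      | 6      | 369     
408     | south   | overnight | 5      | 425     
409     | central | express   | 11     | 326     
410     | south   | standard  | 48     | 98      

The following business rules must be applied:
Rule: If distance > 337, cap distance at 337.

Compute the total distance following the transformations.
2235

Step 1: 3 records have distance > 337
Step 2: These records originally summed to 1224
Step 3: After capping: 3 × 337 = 1011
Step 4: Unaffected records sum: 1224
Step 5: Final sum = 1011 + 1224 = 2235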